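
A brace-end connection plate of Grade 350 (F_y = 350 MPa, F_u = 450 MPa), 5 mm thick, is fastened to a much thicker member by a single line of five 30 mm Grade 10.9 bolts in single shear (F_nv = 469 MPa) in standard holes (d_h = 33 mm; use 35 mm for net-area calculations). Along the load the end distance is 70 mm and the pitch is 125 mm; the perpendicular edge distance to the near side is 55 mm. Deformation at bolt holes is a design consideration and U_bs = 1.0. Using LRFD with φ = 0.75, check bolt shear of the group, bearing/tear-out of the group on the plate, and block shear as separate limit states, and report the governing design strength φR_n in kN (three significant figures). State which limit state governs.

481 kN (block shear governs)

Bolt shear: A_b = π·30²/4 = 706.9 mm²; R_n = 469 × 706.9 × 5 × 1 / 1000 = 1658 kN → 0.75 × 1658 = 1240 kN.
Bearing: edge l_c = 53.5, r_n = 144.5 kN; interior l_c = 92, r_n = 162 kN; R_n = 144.5 + 4·162 = 792.5 kN → 594 kN.
Block shear: A_gv = 2850, A_nv = 2062, A_nt = 187.5 mm²; R_n = min(0.6F_uA_nv, 0.6F_yA_gv) + U_bs·F_u·A_nt = 641.2 kN → 481 kN.
Block shear governs: 481 kN.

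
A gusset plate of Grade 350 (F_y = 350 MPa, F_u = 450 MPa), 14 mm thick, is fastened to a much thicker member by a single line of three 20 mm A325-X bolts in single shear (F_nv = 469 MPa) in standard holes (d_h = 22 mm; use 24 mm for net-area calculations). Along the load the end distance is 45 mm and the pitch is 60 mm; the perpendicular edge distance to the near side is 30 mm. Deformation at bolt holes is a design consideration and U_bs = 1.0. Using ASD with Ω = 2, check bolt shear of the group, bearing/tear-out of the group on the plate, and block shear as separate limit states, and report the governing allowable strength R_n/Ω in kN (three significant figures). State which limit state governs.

Bolt shear: A_b = π·20²/4 = 314.2 mm²; R_n = 469 × 314.2 × 3 × 1 / 1000 = 442 kN → 442 / 2 = 221 kN.
Bearing: edge l_c = 34, r_n = 257 kN; interior l_c = 38, r_n = 287.3 kN; R_n = 257 + 2·287.3 = 831.6 kN → 416 kN.
Block shear: A_gv = 2310, A_nv = 1470, A_nt = 252 mm²; R_n = min(0.6F_uA_nv, 0.6F_yA_gv) + U_bs·F_u·A_nt = 510.3 kN → 255 kN.
Bolt shear governs: 221 kN.

221 kN (bolt shear governs)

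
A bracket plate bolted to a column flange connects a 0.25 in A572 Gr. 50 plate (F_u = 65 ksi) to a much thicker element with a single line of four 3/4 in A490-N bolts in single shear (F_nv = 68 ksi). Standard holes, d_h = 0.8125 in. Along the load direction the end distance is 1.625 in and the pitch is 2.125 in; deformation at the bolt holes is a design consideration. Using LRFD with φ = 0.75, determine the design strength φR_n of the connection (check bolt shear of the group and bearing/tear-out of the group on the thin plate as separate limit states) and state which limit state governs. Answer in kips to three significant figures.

Bolt shear: A_b = π·0.75²/4 = 0.4418 in²; R_n = 68 × 0.4418 × 4 × 1 = 120.2 kips → 0.75 × 120.2 = 90.1 kips.
Bearing (1.2 l_c t F_u ≤ 2.4 d t F_u): upper limit = 2.4·0.75·0.25·65 = 29.25 kips.
  Edge l_c = 1.625 − 0.8125/2 = 1.219 → r_n = 23.77 kips; interior l_c = 2.125 − 0.8125 = 1.312 → r_n = 25.59 kips.
  R_n,bearing = 1·23.77 + 3·25.59 = 100.5 kips → 0.75 × 100.5 = 75.4 kips.
Bearing governs: 75.4 kips.

75.4 kips (bearing governs)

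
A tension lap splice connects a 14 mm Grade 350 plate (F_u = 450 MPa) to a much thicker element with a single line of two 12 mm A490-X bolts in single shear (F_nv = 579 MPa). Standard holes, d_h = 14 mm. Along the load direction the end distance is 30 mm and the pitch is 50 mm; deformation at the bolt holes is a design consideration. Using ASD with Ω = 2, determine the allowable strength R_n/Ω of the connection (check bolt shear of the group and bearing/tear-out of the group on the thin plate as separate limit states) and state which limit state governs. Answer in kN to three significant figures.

Bolt shear: A_b = π·12²/4 = 113.1 mm²; R_n = 579 × 113.1 × 2 × 1 / 1000 = 131 kN → 131 / 2 = 65.5 kN.
Bearing (1.2 l_c t F_u ≤ 2.4 d t F_u): upper limit = 2.4·12·14·450 / 1000 = 181.4 kN.
  Edge l_c = 30 − 14/2 = 23 → r_n = 173.9 kN; interior l_c = 50 − 14 = 36 → r_n = 181.4 kN.
  R_n,bearing = 1·173.9 + 1·181.4 = 355.3 kN → 355.3 / 2 = 178 kN.
Bolt shear governs: 65.5 kN.

65.5 kN (bolt shear governs)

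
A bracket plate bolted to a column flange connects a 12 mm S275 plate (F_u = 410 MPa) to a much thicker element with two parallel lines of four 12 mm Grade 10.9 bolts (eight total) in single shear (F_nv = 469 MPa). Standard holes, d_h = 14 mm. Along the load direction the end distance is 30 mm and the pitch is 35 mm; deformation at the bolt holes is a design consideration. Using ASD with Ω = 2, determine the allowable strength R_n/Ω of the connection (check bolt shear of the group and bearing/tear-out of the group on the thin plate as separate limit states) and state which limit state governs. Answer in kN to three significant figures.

Bolt shear: A_b = π·12²/4 = 113.1 mm²; R_n = 469 × 113.1 × 8 × 1 / 1000 = 424.3 kN → 424.3 / 2 = 212 kN.
Bearing (1.2 l_c t F_u ≤ 2.4 d t F_u): upper limit = 2.4·12·12·410 / 1000 = 141.7 kN.
  Edge l_c = 30 − 14/2 = 23 → r_n = 135.8 kN; interior l_c = 35 − 14 = 21 → r_n = 124 kN.
  R_n,bearing = 2·135.8 + 6·124 = 1015 kN → 1015 / 2 = 508 kN.
Bolt shear governs: 212 kN.

212 kN (bolt shear governs)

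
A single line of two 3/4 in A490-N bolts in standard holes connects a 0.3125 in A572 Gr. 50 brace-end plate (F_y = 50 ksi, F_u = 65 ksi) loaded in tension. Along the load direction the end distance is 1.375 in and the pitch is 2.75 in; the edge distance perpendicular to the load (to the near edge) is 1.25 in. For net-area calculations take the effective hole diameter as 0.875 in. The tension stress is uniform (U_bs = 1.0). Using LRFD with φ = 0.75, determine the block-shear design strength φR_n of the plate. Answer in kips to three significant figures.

38.1 kips

Shear plane L_v = 1.375 + 1·2.75 = 4.125 in; A_gv = 4.125 × 0.3125 = 1.289 in².
A_nv = (4.125 − 1.5·0.875) × 0.3125 = 0.8789 in².
A_nt = (1.25 − 0.5·0.875) × 0.3125 = 0.2539 in².
0.6 F_u A_nv = 34.28 kips; 0.6 F_y A_gv = 38.67 kips → shear rupture governs the shear term.
R_n = 34.28 + 1.0 × 65 × 0.2539 = 50.78 kips.
Design strength φR_n = 0.75 × 50.78 = 38.1 kips.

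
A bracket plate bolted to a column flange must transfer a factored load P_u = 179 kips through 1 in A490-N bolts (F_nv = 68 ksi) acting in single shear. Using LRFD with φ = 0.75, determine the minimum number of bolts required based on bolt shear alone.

5 bolts

A_b = π·1²/4 = 0.7854 in².
Per-bolt design strength φR_n = 0.75 × 68 × 0.7854 × 1 = 40.06 kips.
n ≥ 179 / 40.06 = 4.469 → use 5 bolts.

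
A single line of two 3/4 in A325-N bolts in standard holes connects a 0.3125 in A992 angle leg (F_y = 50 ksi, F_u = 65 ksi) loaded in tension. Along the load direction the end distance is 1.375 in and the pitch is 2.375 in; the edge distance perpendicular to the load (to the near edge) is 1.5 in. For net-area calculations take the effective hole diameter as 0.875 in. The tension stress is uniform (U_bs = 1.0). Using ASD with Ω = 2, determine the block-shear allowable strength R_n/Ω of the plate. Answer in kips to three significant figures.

25.6 kips

Shear plane L_v = 1.375 + 1·2.375 = 3.75 in; A_gv = 3.75 × 0.3125 = 1.172 in².
A_nv = (3.75 − 1.5·0.875) × 0.3125 = 0.7617 in².
A_nt = (1.5 − 0.5·0.875) × 0.3125 = 0.332 in².
0.6 F_u A_nv = 29.71 kips; 0.6 F_y A_gv = 35.16 kips → shear rupture governs the shear term.
R_n = 29.71 + 1.0 × 65 × 0.332 = 51.29 kips.
Allowable strength R_n/Ω = 51.29 / 2 = 25.6 kips.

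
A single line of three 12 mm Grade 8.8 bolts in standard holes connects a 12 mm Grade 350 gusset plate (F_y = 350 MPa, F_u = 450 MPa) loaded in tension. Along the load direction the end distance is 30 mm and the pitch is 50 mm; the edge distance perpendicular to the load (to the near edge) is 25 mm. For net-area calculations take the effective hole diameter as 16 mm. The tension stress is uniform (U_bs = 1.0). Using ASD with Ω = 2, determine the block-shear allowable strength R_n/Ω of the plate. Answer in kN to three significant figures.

192 kN

Shear plane L_v = 30 + 2·50 = 130 mm; A_gv = 130 × 12 = 1560 mm².
A_nv = (130 − 2.5·16) × 12 = 1080 mm².
A_nt = (25 − 0.5·16) × 12 = 204 mm².
0.6 F_u A_nv = 291.6 kN; 0.6 F_y A_gv = 327.6 kN → shear rupture governs the shear term.
R_n = 291.6 + 1.0 × 450 × 204 / 1000 = 383.4 kN.
Allowable strength R_n/Ω = 383.4 / 2 = 192 kN.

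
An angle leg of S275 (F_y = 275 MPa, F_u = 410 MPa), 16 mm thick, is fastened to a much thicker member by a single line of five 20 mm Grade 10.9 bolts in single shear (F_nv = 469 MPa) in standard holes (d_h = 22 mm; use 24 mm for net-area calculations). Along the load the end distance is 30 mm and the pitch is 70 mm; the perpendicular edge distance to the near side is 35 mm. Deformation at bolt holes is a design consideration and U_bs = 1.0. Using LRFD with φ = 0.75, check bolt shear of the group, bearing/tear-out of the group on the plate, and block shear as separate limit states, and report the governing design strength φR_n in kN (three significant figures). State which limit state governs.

Bolt shear: A_b = π·20²/4 = 314.2 mm²; R_n = 469 × 314.2 × 5 × 1 / 1000 = 736.7 kN → 0.75 × 736.7 = 553 kN.
Bearing: edge l_c = 19, r_n = 149.6 kN; interior l_c = 48, r_n = 314.9 kN; R_n = 149.6 + 4·314.9 = 1409 kN → 1060 kN.
Block shear: A_gv = 4960, A_nv = 3232, A_nt = 368 mm²; R_n = min(0.6F_uA_nv, 0.6F_yA_gv) + U_bs·F_u·A_nt = 946 kN → 709 kN.
Bolt shear governs: 553 kN.

553 kN (bolt shear governs)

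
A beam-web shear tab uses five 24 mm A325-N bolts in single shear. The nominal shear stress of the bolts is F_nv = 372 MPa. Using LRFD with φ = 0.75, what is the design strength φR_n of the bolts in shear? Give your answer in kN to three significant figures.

A_b = π × 24² / 4 = 452.4 mm².
R_n = F_nv · A_b · n · n_s = 372 × 452.4 × 5 × 1 / 1000 = 841.4 kN.
Design strength φR_n = 0.75 × 841.4 = 631 kN.

631 kN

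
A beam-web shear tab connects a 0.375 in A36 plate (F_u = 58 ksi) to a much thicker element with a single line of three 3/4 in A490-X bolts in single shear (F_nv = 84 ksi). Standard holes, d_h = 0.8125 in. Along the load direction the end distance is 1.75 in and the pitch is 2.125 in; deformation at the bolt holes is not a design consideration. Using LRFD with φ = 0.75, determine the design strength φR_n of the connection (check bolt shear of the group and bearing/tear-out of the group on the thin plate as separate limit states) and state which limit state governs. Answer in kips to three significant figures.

83.5 kips (bolt shear governs)

Bolt shear: A_b = π·0.75²/4 = 0.4418 in²; R_n = 84 × 0.4418 × 3 × 1 = 111.3 kips → 0.75 × 111.3 = 83.5 kips.
Bearing (1.5 l_c t F_u ≤ 3.0 d t F_u): upper limit = 3.0·0.75·0.375·58 = 48.94 kips.
  Edge l_c = 1.75 − 0.8125/2 = 1.344 → r_n = 43.84 kips; interior l_c = 2.125 − 0.8125 = 1.312 → r_n = 42.82 kips.
  R_n,bearing = 1·43.84 + 2·42.82 = 129.5 kips → 0.75 × 129.5 = 97.1 kips.
Bolt shear governs: 83.5 kips.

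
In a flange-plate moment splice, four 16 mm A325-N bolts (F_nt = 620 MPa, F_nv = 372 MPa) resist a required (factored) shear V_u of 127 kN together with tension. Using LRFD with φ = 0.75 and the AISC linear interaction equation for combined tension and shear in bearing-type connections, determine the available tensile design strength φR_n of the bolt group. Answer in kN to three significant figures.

A_b = π·16²/4 = 201.1 mm²; f_rv = 127 × 1000 / (4 × 201.1) = 157.9 MPa.
F'_nt = 1.3 F_nt − (F_nt / φF_nv) f_rv = 1.3·620 − (620/(0.75·372))·157.9 = 455.1 MPa, capped at F_nt → F'_nt = 455.1 MPa.
R_n = F'_nt · A_b · n = 455.1 × 201.1 × 4 / 1000 = 366 kN.
Design strength φR_n = 0.75 × 366 = 275 kN.

275 kN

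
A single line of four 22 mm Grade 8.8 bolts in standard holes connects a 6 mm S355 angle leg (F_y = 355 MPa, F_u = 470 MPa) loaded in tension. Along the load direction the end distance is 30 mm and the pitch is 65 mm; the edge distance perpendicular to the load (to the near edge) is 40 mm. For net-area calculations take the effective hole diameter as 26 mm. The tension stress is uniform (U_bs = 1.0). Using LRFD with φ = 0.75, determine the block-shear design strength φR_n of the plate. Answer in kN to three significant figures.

227 kN

Shear plane L_v = 30 + 3·65 = 225 mm; A_gv = 225 × 6 = 1350 mm².
A_nv = (225 − 3.5·26) × 6 = 804 mm².
A_nt = (40 − 0.5·26) × 6 = 162 mm².
0.6 F_u A_nv = 226.7 kN; 0.6 F_y A_gv = 287.6 kN → shear rupture governs the shear term.
R_n = 226.7 + 1.0 × 470 × 162 / 1000 = 302.9 kN.
Design strength φR_n = 0.75 × 302.9 = 227 kN.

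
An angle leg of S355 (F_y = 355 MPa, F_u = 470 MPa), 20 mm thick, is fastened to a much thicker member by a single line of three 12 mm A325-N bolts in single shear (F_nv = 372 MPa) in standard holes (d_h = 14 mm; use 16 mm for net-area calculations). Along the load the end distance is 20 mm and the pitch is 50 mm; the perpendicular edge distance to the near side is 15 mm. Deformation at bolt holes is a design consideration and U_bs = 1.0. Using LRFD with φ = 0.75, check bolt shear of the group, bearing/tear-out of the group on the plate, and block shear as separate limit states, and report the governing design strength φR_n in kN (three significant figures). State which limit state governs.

94.7 kN (bolt shear governs)

Bolt shear: A_b = π·12²/4 = 113.1 mm²; R_n = 372 × 113.1 × 3 × 1 / 1000 = 126.2 kN → 0.75 × 126.2 = 94.7 kN.
Bearing: edge l_c = 13, r_n = 146.6 kN; interior l_c = 36, r_n = 270.7 kN; R_n = 146.6 + 2·270.7 = 688.1 kN → 516 kN.
Block shear: A_gv = 2400, A_nv = 1600, A_nt = 140 mm²; R_n = min(0.6F_uA_nv, 0.6F_yA_gv) + U_bs·F_u·A_nt = 517 kN → 388 kN.
Bolt shear governs: 94.7 kN.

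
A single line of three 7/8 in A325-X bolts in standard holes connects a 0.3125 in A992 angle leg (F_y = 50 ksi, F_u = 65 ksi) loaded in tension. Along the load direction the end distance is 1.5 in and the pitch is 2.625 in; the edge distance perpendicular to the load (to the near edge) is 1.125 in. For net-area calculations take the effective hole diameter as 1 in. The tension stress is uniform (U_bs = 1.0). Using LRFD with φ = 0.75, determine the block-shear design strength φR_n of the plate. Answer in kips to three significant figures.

Shear plane L_v = 1.5 + 2·2.625 = 6.75 in; A_gv = 6.75 × 0.3125 = 2.109 in².
A_nv = (6.75 − 2.5·1) × 0.3125 = 1.328 in².
A_nt = (1.125 − 0.5·1) × 0.3125 = 0.1953 in².
0.6 F_u A_nv = 51.8 kips; 0.6 F_y A_gv = 63.28 kips → shear rupture governs the shear term.
R_n = 51.8 + 1.0 × 65 × 0.1953 = 64.49 kips.
Design strength φR_n = 0.75 × 64.49 = 48.4 kips.

48.4 kips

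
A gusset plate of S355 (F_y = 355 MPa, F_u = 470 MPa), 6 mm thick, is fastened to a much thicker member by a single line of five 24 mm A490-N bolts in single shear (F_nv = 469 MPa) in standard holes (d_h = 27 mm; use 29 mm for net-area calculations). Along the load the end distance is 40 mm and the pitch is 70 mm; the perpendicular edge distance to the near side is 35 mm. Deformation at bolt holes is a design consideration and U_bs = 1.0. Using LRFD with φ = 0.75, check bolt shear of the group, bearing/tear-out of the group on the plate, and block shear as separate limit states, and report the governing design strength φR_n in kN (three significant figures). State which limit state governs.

284 kN (block shear governs)

Bolt shear: A_b = π·24²/4 = 452.4 mm²; R_n = 469 × 452.4 × 5 × 1 / 1000 = 1061 kN → 0.75 × 1061 = 796 kN.
Bearing: edge l_c = 26.5, r_n = 89.68 kN; interior l_c = 43, r_n = 145.5 kN; R_n = 89.68 + 4·145.5 = 671.7 kN → 504 kN.
Block shear: A_gv = 1920, A_nv = 1137, A_nt = 123 mm²; R_n = min(0.6F_uA_nv, 0.6F_yA_gv) + U_bs·F_u·A_nt = 378.4 kN → 284 kN.
Block shear governs: 284 kN.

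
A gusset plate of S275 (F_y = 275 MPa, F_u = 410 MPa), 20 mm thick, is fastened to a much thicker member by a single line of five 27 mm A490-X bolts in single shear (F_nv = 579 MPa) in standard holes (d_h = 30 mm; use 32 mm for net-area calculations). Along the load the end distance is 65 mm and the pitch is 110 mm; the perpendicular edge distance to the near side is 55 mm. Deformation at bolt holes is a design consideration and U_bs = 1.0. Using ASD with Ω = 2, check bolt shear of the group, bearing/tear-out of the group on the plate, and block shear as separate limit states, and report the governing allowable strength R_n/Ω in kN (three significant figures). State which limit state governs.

Bolt shear: A_b = π·27²/4 = 572.6 mm²; R_n = 579 × 572.6 × 5 × 1 / 1000 = 1658 kN → 1658 / 2 = 829 kN.
Bearing: edge l_c = 50, r_n = 492 kN; interior l_c = 80, r_n = 531.4 kN; R_n = 492 + 4·531.4 = 2617 kN → 1310 kN.
Block shear: A_gv = 10100, A_nv = 7220, A_nt = 780 mm²; R_n = min(0.6F_uA_nv, 0.6F_yA_gv) + U_bs·F_u·A_nt = 1986 kN → 993 kN.
Bolt shear governs: 829 kN.

829 kN (bolt shear governs)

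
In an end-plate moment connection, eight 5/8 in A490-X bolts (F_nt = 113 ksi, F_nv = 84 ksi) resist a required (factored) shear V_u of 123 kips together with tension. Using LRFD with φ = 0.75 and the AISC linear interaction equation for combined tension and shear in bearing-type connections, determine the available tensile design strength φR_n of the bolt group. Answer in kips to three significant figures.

105 kips

A_b = π·0.625²/4 = 0.3068 in²; f_rv = 123 / (8 × 0.3068) = 50.11 ksi.
F'_nt = 1.3 F_nt − (F_nt / φF_nv) f_rv = 1.3·113 − (113/(0.75·84))·50.11 = 57.01 ksi, capped at F_nt → F'_nt = 57.01 ksi.
R_n = F'_nt · A_b · n = 57.01 × 0.3068 × 8 = 139.9 kips.
Design strength φR_n = 0.75 × 139.9 = 105 kips.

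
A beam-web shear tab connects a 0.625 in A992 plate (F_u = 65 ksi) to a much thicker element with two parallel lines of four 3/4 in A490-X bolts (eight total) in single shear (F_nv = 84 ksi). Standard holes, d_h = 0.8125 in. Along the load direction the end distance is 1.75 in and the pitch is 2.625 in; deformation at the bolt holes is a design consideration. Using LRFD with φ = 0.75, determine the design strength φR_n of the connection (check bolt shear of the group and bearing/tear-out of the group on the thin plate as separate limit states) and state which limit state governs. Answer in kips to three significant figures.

223 kips (bolt shear governs)

Bolt shear: A_b = π·0.75²/4 = 0.4418 in²; R_n = 84 × 0.4418 × 8 × 1 = 296.9 kips → 0.75 × 296.9 = 223 kips.
Bearing (1.2 l_c t F_u ≤ 2.4 d t F_u): upper limit = 2.4·0.75·0.625·65 = 73.12 kips.
  Edge l_c = 1.75 − 0.8125/2 = 1.344 → r_n = 65.51 kips; interior l_c = 2.625 − 0.8125 = 1.812 → r_n = 73.12 kips.
  R_n,bearing = 2·65.51 + 6·73.12 = 569.8 kips → 0.75 × 569.8 = 427 kips.
Bolt shear governs: 223 kips.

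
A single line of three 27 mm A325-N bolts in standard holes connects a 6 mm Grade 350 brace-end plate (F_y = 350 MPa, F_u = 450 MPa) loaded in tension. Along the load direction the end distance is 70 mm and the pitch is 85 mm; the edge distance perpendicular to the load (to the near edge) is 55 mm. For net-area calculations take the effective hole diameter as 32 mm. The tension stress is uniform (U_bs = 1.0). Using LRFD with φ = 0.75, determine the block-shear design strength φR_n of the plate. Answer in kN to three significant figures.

Shear plane L_v = 70 + 2·85 = 240 mm; A_gv = 240 × 6 = 1440 mm².
A_nv = (240 − 2.5·32) × 6 = 960 mm².
A_nt = (55 − 0.5·32) × 6 = 234 mm².
0.6 F_u A_nv = 259.2 kN; 0.6 F_y A_gv = 302.4 kN → shear rupture governs the shear term.
R_n = 259.2 + 1.0 × 450 × 234 / 1000 = 364.5 kN.
Design strength φR_n = 0.75 × 364.5 = 273 kN.

273 kN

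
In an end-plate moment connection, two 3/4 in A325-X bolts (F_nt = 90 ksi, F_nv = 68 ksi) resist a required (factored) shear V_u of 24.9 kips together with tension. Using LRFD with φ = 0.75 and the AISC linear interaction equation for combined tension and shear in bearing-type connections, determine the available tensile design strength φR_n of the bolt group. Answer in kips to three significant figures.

44.6 kips

A_b = π·0.75²/4 = 0.4418 in²; f_rv = 24.9 / (2 × 0.4418) = 28.18 ksi.
F'_nt = 1.3 F_nt − (F_nt / φF_nv) f_rv = 1.3·90 − (90/(0.75·68))·28.18 = 67.27 ksi, capped at F_nt → F'_nt = 67.27 ksi.
R_n = F'_nt · A_b · n = 67.27 × 0.4418 × 2 = 59.44 kips.
Design strength φR_n = 0.75 × 59.44 = 44.6 kips.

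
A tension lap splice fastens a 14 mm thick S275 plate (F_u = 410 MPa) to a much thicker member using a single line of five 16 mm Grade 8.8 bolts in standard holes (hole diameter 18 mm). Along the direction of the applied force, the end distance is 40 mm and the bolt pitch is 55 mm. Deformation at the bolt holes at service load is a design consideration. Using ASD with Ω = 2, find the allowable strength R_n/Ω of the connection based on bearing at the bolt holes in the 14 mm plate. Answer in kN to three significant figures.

Per bolt r_n = 1.2 l_c t F_u ≤ 2.4 d t F_u; upper limit = 2.4 × 16 × 14 × 410 / 1000 = 220.4 kN.
Edge bolt: l_c = 40 − 18/2 = 31 mm → 1.2 × 31 × 14 × 410 / 1000 = 213.5 → r_n = 213.5 kN.
Interior bolts: l_c = 55 − 18 = 37 mm → 1.2 × 37 × 14 × 410 / 1000 = 254.9 → r_n = 220.4 kN.
R_n = 1 × 213.5 + 4 × 220.4 = 1095 kN.
Allowable strength R_n/Ω = 1095 / 2 = 548 kN.

548 kN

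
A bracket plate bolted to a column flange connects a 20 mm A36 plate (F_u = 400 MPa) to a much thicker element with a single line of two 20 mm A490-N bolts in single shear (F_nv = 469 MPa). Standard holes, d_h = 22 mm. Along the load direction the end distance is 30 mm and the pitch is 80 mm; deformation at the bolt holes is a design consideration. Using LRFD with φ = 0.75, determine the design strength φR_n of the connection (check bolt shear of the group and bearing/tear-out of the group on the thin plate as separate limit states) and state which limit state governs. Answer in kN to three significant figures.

Bolt shear: A_b = π·20²/4 = 314.2 mm²; R_n = 469 × 314.2 × 2 × 1 / 1000 = 294.7 kN → 0.75 × 294.7 = 221 kN.
Bearing (1.2 l_c t F_u ≤ 2.4 d t F_u): upper limit = 2.4·20·20·400 / 1000 = 384 kN.
  Edge l_c = 30 − 22/2 = 19 → r_n = 182.4 kN; interior l_c = 80 − 22 = 58 → r_n = 384 kN.
  R_n,bearing = 1·182.4 + 1·384 = 566.4 kN → 0.75 × 566.4 = 425 kN.
Bolt shear governs: 221 kN.

221 kN (bolt shear governs)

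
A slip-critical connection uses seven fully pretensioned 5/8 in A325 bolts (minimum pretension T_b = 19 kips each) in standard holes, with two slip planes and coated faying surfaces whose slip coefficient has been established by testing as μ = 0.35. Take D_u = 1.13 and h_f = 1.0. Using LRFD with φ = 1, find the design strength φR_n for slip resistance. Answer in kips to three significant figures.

R_n = μ · D_u · h_f · T_b · n_s · n_b = 0.35 × 1.13 × 1.0 × 19 × 2 × 7 = 105.2 kips.
Design strength φR_n = 1 × 105.2 = 105 kips.

105 kips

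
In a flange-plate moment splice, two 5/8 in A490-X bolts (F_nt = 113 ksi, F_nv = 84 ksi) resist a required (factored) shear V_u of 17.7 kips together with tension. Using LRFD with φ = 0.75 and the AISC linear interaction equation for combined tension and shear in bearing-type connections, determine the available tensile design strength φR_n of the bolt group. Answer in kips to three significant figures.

A_b = π·0.625²/4 = 0.3068 in²; f_rv = 17.7 / (2 × 0.3068) = 28.85 ksi.
F'_nt = 1.3 F_nt − (F_nt / φF_nv) f_rv = 1.3·113 − (113/(0.75·84))·28.85 = 95.16 ksi, capped at F_nt → F'_nt = 95.16 ksi.
R_n = F'_nt · A_b · n = 95.16 × 0.3068 × 2 = 58.39 kips.
Design strength φR_n = 0.75 × 58.39 = 43.8 kips.

43.8 kips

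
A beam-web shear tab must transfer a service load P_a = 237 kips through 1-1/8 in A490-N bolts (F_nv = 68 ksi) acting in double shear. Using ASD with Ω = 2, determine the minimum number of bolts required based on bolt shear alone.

4 bolts

A_b = π·1.125²/4 = 0.994 in².
Per-bolt allowable strength R_n/Ω = 68 × 0.994 × 2 / 2 = 67.59 kips.
n ≥ 237 / 67.59 = 3.506 → use 4 bolts.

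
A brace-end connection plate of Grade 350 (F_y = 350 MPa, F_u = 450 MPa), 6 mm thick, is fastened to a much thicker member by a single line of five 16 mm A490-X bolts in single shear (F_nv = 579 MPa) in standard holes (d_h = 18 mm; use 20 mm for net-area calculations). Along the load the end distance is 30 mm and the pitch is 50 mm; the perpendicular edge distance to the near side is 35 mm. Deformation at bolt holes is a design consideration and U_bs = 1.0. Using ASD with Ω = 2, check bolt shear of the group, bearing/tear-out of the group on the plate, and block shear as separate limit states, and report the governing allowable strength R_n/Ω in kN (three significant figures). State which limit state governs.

Bolt shear: A_b = π·16²/4 = 201.1 mm²; R_n = 579 × 201.1 × 5 × 1 / 1000 = 582.1 kN → 582.1 / 2 = 291 kN.
Bearing: edge l_c = 21, r_n = 68.04 kN; interior l_c = 32, r_n = 103.7 kN; R_n = 68.04 + 4·103.7 = 482.8 kN → 241 kN.
Block shear: A_gv = 1380, A_nv = 840, A_nt = 150 mm²; R_n = min(0.6F_uA_nv, 0.6F_yA_gv) + U_bs·F_u·A_nt = 294.3 kN → 147 kN.
Block shear governs: 147 kN.

147 kN (block shear governs)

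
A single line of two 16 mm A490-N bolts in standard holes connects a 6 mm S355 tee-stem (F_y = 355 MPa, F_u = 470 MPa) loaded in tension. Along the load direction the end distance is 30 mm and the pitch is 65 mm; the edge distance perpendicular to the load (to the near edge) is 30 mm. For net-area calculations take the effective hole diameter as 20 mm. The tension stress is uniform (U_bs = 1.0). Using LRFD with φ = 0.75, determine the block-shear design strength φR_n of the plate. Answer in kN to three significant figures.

Shear plane L_v = 30 + 1·65 = 95 mm; A_gv = 95 × 6 = 570 mm².
A_nv = (95 − 1.5·20) × 6 = 390 mm².
A_nt = (30 − 0.5·20) × 6 = 120 mm².
0.6 F_u A_nv = 110 kN; 0.6 F_y A_gv = 121.4 kN → shear rupture governs the shear term.
R_n = 110 + 1.0 × 470 × 120 / 1000 = 166.4 kN.
Design strength φR_n = 0.75 × 166.4 = 125 kN.

125 kN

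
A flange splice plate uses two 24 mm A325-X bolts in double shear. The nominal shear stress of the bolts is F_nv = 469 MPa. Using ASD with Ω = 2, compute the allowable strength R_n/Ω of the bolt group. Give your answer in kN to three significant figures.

A_b = π × 24² / 4 = 452.4 mm².
R_n = F_nv · A_b · n · n_s = 469 × 452.4 × 2 × 2 / 1000 = 848.7 kN.
Allowable strength R_n/Ω = 848.7 / 2 = 424 kN.

424 kN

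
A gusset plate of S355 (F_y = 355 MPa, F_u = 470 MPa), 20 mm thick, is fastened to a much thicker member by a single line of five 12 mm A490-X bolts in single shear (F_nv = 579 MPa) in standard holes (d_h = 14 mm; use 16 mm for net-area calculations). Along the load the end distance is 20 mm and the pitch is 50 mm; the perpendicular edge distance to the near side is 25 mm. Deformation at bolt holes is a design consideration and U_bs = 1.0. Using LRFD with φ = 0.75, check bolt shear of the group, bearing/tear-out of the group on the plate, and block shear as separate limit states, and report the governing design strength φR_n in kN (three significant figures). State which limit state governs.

Bolt shear: A_b = π·12²/4 = 113.1 mm²; R_n = 579 × 113.1 × 5 × 1 / 1000 = 327.4 kN → 0.75 × 327.4 = 246 kN.
Bearing: edge l_c = 13, r_n = 146.6 kN; interior l_c = 36, r_n = 270.7 kN; R_n = 146.6 + 4·270.7 = 1230 kN → 922 kN.
Block shear: A_gv = 4400, A_nv = 2960, A_nt = 340 mm²; R_n = min(0.6F_uA_nv, 0.6F_yA_gv) + U_bs·F_u·A_nt = 994.5 kN → 746 kN.
Bolt shear governs: 246 kN.

246 kN (bolt shear governs)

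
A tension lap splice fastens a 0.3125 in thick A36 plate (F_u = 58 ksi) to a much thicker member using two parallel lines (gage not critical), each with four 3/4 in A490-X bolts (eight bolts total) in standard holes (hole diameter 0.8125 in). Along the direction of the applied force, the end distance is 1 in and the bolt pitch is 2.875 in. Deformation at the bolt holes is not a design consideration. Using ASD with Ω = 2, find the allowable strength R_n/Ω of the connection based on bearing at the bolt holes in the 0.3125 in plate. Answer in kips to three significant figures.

Per bolt r_n = 1.5 l_c t F_u ≤ 3.0 d t F_u; upper limit = 3.0 × 0.75 × 0.3125 × 58 = 40.78 kips.
Edge bolt: l_c = 1 − 0.8125/2 = 0.5938 in → 1.5 × 0.5938 × 0.3125 × 58 = 16.14 → r_n = 16.14 kips.
Interior bolts: l_c = 2.875 − 0.8125 = 2.062 in → 1.5 × 2.062 × 0.3125 × 58 = 56.07 → r_n = 40.78 kips.
R_n = 2 × 16.14 + 6 × 40.78 = 277 kips.
Allowable strength R_n/Ω = 277 / 2 = 138 kips.

138 kips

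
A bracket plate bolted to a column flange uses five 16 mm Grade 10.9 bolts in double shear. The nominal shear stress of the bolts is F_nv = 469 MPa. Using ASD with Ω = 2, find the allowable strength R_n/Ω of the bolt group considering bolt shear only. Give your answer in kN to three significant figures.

471 kN

A_b = π × 16² / 4 = 201.1 mm².
R_n = F_nv · A_b · n · n_s = 469 × 201.1 × 5 × 2 / 1000 = 943 kN.
Allowable strength R_n/Ω = 943 / 2 = 471 kN.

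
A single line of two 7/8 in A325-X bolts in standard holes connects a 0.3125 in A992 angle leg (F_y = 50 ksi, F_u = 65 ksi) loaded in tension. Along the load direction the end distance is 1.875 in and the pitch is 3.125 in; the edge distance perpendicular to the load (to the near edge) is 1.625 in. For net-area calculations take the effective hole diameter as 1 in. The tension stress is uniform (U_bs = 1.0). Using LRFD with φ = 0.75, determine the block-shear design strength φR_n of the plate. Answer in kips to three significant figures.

49.1 kips

Shear plane L_v = 1.875 + 1·3.125 = 5 in; A_gv = 5 × 0.3125 = 1.562 in².
A_nv = (5 − 1.5·1) × 0.3125 = 1.094 in².
A_nt = (1.625 − 0.5·1) × 0.3125 = 0.3516 in².
0.6 F_u A_nv = 42.66 kips; 0.6 F_y A_gv = 46.88 kips → shear rupture governs the shear term.
R_n = 42.66 + 1.0 × 65 × 0.3516 = 65.51 kips.
Design strength φR_n = 0.75 × 65.51 = 49.1 kips.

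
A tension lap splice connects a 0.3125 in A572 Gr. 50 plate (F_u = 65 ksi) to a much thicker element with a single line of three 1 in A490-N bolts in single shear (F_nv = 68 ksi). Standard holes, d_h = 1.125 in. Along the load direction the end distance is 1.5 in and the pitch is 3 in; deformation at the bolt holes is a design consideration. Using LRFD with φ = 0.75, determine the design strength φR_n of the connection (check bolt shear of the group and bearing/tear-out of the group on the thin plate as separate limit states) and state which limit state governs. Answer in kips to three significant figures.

Bolt shear: A_b = π·1²/4 = 0.7854 in²; R_n = 68 × 0.7854 × 3 × 1 = 160.2 kips → 0.75 × 160.2 = 120 kips.
Bearing (1.2 l_c t F_u ≤ 2.4 d t F_u): upper limit = 2.4·1·0.3125·65 = 48.75 kips.
  Edge l_c = 1.5 − 1.125/2 = 0.9375 → r_n = 22.85 kips; interior l_c = 3 − 1.125 = 1.875 → r_n = 45.7 kips.
  R_n,bearing = 1·22.85 + 2·45.7 = 114.3 kips → 0.75 × 114.3 = 85.7 kips.
Bearing governs: 85.7 kips.

85.7 kips (bearing governs)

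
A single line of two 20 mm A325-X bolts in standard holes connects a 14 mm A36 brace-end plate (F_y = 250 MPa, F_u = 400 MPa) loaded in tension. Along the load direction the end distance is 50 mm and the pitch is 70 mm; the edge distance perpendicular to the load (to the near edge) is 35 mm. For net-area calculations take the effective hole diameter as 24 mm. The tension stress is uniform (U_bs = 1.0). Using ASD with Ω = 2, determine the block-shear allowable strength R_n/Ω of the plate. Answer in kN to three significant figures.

Shear plane L_v = 50 + 1·70 = 120 mm; A_gv = 120 × 14 = 1680 mm².
A_nv = (120 − 1.5·24) × 14 = 1176 mm².
A_nt = (35 − 0.5·24) × 14 = 322 mm².
0.6 F_u A_nv = 282.2 kN; 0.6 F_y A_gv = 252 kN → shear yielding governs the shear term.
R_n = 252 + 1.0 × 400 × 322 / 1000 = 380.8 kN.
Allowable strength R_n/Ω = 380.8 / 2 = 190 kN.

190 kN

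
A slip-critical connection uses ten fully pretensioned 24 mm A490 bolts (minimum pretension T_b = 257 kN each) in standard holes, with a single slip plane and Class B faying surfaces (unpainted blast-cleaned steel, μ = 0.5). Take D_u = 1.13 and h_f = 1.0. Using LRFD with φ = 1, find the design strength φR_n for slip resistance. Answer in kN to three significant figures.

1450 kN

R_n = μ · D_u · h_f · T_b · n_s · n_b = 0.5 × 1.13 × 1.0 × 257 × 1 × 10 = 1452 kN.
Design strength φR_n = 1 × 1452 = 1450 kN.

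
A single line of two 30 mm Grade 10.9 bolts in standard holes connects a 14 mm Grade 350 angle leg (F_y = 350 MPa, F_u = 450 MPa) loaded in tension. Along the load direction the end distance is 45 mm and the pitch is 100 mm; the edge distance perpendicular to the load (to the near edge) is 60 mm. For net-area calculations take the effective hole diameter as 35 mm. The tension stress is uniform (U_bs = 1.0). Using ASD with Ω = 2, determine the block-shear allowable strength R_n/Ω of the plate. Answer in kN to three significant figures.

309 kN

Shear plane L_v = 45 + 1·100 = 145 mm; A_gv = 145 × 14 = 2030 mm².
A_nv = (145 − 1.5·35) × 14 = 1295 mm².
A_nt = (60 − 0.5·35) × 14 = 595 mm².
0.6 F_u A_nv = 349.7 kN; 0.6 F_y A_gv = 426.3 kN → shear rupture governs the shear term.
R_n = 349.7 + 1.0 × 450 × 595 / 1000 = 617.4 kN.
Allowable strength R_n/Ω = 617.4 / 2 = 309 kN.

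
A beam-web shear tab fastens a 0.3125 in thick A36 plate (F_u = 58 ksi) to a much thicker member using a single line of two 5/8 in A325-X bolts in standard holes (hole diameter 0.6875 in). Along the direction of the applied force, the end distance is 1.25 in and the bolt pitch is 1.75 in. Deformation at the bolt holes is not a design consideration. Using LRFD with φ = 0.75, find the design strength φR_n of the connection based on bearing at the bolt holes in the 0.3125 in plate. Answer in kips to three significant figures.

Per bolt r_n = 1.5 l_c t F_u ≤ 3.0 d t F_u; upper limit = 3.0 × 0.625 × 0.3125 × 58 = 33.98 kips.
Edge bolt: l_c = 1.25 − 0.6875/2 = 0.9062 in → 1.5 × 0.9062 × 0.3125 × 58 = 24.64 → r_n = 24.64 kips.
Interior bolts: l_c = 1.75 − 0.6875 = 1.062 in → 1.5 × 1.062 × 0.3125 × 58 = 28.89 → r_n = 28.89 kips.
R_n = 1 × 24.64 + 1 × 28.89 = 53.53 kips.
Design strength φR_n = 0.75 × 53.53 = 40.1 kips.

40.1 kips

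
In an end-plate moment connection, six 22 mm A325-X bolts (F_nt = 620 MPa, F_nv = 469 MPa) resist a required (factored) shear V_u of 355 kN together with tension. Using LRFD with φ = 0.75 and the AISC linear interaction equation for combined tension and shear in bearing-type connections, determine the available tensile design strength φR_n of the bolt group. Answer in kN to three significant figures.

909 kN

A_b = π·22²/4 = 380.1 mm²; f_rv = 355 × 1000 / (6 × 380.1) = 155.6 MPa.
F'_nt = 1.3 F_nt − (F_nt / φF_nv) f_rv = 1.3·620 − (620/(0.75·469))·155.6 = 531.7 MPa, capped at F_nt → F'_nt = 531.7 MPa.
R_n = F'_nt · A_b · n = 531.7 × 380.1 × 6 / 1000 = 1213 kN.
Design strength φR_n = 0.75 × 1213 = 909 kN.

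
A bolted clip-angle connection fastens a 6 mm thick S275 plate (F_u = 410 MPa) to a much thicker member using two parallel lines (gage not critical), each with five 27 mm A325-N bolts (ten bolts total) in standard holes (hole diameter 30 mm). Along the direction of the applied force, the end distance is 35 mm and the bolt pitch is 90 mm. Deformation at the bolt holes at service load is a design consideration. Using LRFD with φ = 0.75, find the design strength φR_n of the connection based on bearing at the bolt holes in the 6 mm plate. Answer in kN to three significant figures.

Per bolt r_n = 1.2 l_c t F_u ≤ 2.4 d t F_u; upper limit = 2.4 × 27 × 6 × 410 / 1000 = 159.4 kN.
Edge bolt: l_c = 35 − 30/2 = 20 mm → 1.2 × 20 × 6 × 410 / 1000 = 59.04 → r_n = 59.04 kN.
Interior bolts: l_c = 90 − 30 = 60 mm → 1.2 × 60 × 6 × 410 / 1000 = 177.1 → r_n = 159.4 kN.
R_n = 2 × 59.04 + 8 × 159.4 = 1393 kN.
Design strength φR_n = 0.75 × 1393 = 1050 kN.

1050 kN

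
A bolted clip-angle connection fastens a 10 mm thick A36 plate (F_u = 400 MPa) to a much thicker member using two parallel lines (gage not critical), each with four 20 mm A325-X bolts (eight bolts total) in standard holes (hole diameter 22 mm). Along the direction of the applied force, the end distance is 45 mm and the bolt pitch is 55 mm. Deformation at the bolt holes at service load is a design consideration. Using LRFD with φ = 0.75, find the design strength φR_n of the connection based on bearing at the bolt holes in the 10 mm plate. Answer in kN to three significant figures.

Per bolt r_n = 1.2 l_c t F_u ≤ 2.4 d t F_u; upper limit = 2.4 × 20 × 10 × 400 / 1000 = 192 kN.
Edge bolt: l_c = 45 − 22/2 = 34 mm → 1.2 × 34 × 10 × 400 / 1000 = 163.2 → r_n = 163.2 kN.
Interior bolts: l_c = 55 − 22 = 33 mm → 1.2 × 33 × 10 × 400 / 1000 = 158.4 → r_n = 158.4 kN.
R_n = 2 × 163.2 + 6 × 158.4 = 1277 kN.
Design strength φR_n = 0.75 × 1277 = 958 kN.

958 kN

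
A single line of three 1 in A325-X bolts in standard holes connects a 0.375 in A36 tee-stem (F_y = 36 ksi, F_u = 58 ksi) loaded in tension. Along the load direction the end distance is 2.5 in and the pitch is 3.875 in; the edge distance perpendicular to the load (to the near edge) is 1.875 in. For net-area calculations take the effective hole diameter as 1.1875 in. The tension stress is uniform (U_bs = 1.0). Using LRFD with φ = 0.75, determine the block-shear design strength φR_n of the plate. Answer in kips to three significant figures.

Shear plane L_v = 2.5 + 2·3.875 = 10.25 in; A_gv = 10.25 × 0.375 = 3.844 in².
A_nv = (10.25 − 2.5·1.1875) × 0.375 = 2.73 in².
A_nt = (1.875 − 0.5·1.1875) × 0.375 = 0.4805 in².
0.6 F_u A_nv = 95.02 kips; 0.6 F_y A_gv = 83.02 kips → shear yielding governs the shear term.
R_n = 83.02 + 1.0 × 58 × 0.4805 = 110.9 kips.
Design strength φR_n = 0.75 × 110.9 = 83.2 kips.

83.2 kips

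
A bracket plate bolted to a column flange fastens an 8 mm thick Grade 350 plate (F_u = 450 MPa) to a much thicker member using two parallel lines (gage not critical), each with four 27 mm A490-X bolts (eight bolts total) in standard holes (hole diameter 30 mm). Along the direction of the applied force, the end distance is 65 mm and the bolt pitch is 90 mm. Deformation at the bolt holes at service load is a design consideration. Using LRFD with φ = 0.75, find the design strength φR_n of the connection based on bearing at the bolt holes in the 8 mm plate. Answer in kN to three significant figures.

1370 kN

Per bolt r_n = 1.2 l_c t F_u ≤ 2.4 d t F_u; upper limit = 2.4 × 27 × 8 × 450 / 1000 = 233.3 kN.
Edge bolt: l_c = 65 − 30/2 = 50 mm → 1.2 × 50 × 8 × 450 / 1000 = 216 → r_n = 216 kN.
Interior bolts: l_c = 90 − 30 = 60 mm → 1.2 × 60 × 8 × 450 / 1000 = 259.2 → r_n = 233.3 kN.
R_n = 2 × 216 + 6 × 233.3 = 1832 kN.
Design strength φR_n = 0.75 × 1832 = 1370 kN.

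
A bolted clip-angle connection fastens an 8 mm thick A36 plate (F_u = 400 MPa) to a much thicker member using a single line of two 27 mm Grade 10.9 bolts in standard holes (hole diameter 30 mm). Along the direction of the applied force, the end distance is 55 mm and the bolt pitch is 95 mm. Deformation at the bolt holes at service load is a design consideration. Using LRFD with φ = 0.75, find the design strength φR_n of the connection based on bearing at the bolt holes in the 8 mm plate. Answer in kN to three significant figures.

Per bolt r_n = 1.2 l_c t F_u ≤ 2.4 d t F_u; upper limit = 2.4 × 27 × 8 × 400 / 1000 = 207.4 kN.
Edge bolt: l_c = 55 − 30/2 = 40 mm → 1.2 × 40 × 8 × 400 / 1000 = 153.6 → r_n = 153.6 kN.
Interior bolts: l_c = 95 − 30 = 65 mm → 1.2 × 65 × 8 × 400 / 1000 = 249.6 → r_n = 207.4 kN.
R_n = 1 × 153.6 + 1 × 207.4 = 361 kN.
Design strength φR_n = 0.75 × 361 = 271 kN.

271 kN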